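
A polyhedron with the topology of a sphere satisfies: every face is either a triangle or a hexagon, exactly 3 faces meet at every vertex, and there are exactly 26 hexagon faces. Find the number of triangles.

4

Let x be the number of triangles; then F = 26 + x.
Edge–face incidences: 2E = 6·26 + 3·x = 156 + 3x.
Every vertex has degree 3, so 3V = 2E.
Euler: V − E + F = 2 ⇒ (2E)/3 − E + (26 + x) = 2.
Multiply by 6: 2·(2E) − 3·(2E) + 6·(26 + x) = 12, i.e. 156 + 6x − (156 + 3x) = 12.
Collecting terms: 3x = 12, so x = 4.
Then 2E = 156 + 3·4 = 168, so E = 84, V = 2E/3 = 56, F = 26 + 4 = 30.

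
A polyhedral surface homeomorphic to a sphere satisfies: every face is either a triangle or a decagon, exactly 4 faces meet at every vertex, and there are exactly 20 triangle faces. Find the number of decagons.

2

Let x be the number of decagons; then F = 20 + x.
Edge–face incidences: 2E = 3·20 + 10·x = 60 + 10x.
Every vertex has degree 4, so 4V = 2E.
Euler: V − E + F = 2 ⇒ (2E)/4 − E + (20 + x) = 2.
Multiply by 8: 2·(2E) − 4·(2E) + 8·(20 + x) = 16, i.e. 160 + 8x − 2·(60 + 10x) = 16.
Collecting terms: −12x + 40 = 16, so −12x = −24, so x = 2.
Then 2E = 60 + 10·2 = 80, so E = 40, V = 2E/4 = 20, F = 20 + 2 = 22.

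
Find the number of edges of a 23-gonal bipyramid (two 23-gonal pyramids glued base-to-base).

69

A bipyramid over an n-gon has 2n triangular faces and n + 2 vertices: V = 23 + 2 = 25, E = 3·23 = 69, F = 2·23 = 46.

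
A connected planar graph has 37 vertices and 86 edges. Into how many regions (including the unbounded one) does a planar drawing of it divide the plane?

Euler's formula for a connected plane graph: V − E + F = 2, so F = 2 − 37 + 86 = 51.

51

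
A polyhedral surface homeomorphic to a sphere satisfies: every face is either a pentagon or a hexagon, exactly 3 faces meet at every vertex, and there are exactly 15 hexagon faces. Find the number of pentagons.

Let x be the number of pentagons; then F = 15 + x.
Edge–face incidences: 2E = 6·15 + 5·x = 90 + 5x.
Every vertex has degree 3, so 3V = 2E.
Euler: V − E + F = 2 ⇒ (2E)/3 − E + (15 + x) = 2.
Multiply by 6: 2·(2E) − 3·(2E) + 6·(15 + x) = 12, i.e. 90 + 6x − (90 + 5x) = 12.
Collecting terms: x = 12.
Then 2E = 90 + 5·12 = 150, so E = 75, V = 2E/3 = 50, F = 15 + 12 = 27.

12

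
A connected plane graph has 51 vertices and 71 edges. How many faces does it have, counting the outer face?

22

Euler's formula for a connected plane graph: V − E + F = 2, so F = 2 − 51 + 71 = 22.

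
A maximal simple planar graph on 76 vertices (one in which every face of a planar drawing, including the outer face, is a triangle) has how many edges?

In a plane triangulation 3F = 2E and V − E + F = 2, so E = 3V − 6 = 3·76 − 6 = 222.

222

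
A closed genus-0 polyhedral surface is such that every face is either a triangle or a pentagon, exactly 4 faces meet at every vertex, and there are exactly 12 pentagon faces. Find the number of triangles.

20

Let x be the number of triangles; then F = 12 + x.
Edge–face incidences: 2E = 5·12 + 3·x = 60 + 3x.
Every vertex has degree 4, so 4V = 2E.
Euler: V − E + F = 2 ⇒ (2E)/4 − E + (12 + x) = 2.
Multiply by 8: 2·(2E) − 4·(2E) + 8·(12 + x) = 16, i.e. 96 + 8x − 2·(60 + 3x) = 16.
Collecting terms: 2x − 24 = 16, so 2x = 40, so x = 20.
Then 2E = 60 + 3·20 = 120, so E = 60, V = 2E/4 = 30, F = 12 + 20 = 32.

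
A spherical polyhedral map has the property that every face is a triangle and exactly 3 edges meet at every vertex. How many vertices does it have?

4

Each face has 3 edges and each edge borders two faces, so 2E = 3F.
Each vertex has degree 3, so 3V = 2E and hence V = 3F/3.
Euler: V − E + F = 2 ⇒ (3F/3) − (3F/2) + F = 2.
Multiply by 6: (6 − 9 + 6)F = 12, i.e. 3F = 12.
So F = 4, E = 3·4/2 = 6, V = 3·4/3 = 4.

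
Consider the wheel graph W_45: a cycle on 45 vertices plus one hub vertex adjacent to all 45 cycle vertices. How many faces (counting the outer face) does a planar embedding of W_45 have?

46

W_45 has V = 45 + 1 = 46 vertices and E = 2·45 = 90 edges.
By Euler's formula F = 2 − V + E = 2 − 46 + 90 = 46.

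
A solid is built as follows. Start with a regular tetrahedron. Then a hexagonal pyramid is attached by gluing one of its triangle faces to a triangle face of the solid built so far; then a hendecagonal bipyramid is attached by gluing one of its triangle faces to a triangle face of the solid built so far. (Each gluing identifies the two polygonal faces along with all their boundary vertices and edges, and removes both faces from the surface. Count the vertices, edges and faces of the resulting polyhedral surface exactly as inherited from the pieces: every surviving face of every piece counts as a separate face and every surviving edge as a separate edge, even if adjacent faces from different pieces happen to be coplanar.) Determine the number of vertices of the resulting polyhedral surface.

A regular tetrahedron: V=4, E=6, F=4.
Attach a hexagonal pyramid (V=7, E=12, F=7) along a 3-gon: merge 3 vertices and 3 edges, delete both glued faces → V=8, E=15, F=9.
Attach a hendecagonal bipyramid (V=13, E=33, F=22) along a 3-gon: merge 3 vertices and 3 edges, delete both glued faces → V=18, E=45, F=29.
Check: V − E + F = 18 − 45 + 29 = 2.

18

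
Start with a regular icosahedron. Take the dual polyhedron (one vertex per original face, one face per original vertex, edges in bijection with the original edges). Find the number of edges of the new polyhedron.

The base solid has V = 12, E = 30, F = 20.
The dual swaps V and F and preserves E: V′ = F = 20, E′ = E = 30, F′ = V = 12.

30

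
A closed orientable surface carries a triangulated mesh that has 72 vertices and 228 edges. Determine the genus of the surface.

Every face is a triangle and each edge borders two faces, so 3F = 2·228, giving F = 152.
χ = V − E + F = 72 − 228 + 152 = -4.
For a closed orientable surface χ = 2 − 2g, so g = (2 − (-4))/2 = 3.

3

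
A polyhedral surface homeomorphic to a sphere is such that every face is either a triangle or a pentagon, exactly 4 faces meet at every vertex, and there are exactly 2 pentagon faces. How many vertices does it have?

10

Let x be the number of triangles; then F = 2 + x.
Edge–face incidences: 2E = 5·2 + 3·x = 10 + 3x.
Every vertex has degree 4, so 4V = 2E.
Euler: V − E + F = 2 ⇒ (2E)/4 − E + (2 + x) = 2.
Multiply by 8: 2·(2E) − 4·(2E) + 8·(2 + x) = 16, i.e. 16 + 8x − 2·(10 + 3x) = 16.
Collecting terms: 2x − 4 = 16, so 2x = 20, so x = 10.
Then 2E = 10 + 3·10 = 40, so E = 20, V = 2E/4 = 10, F = 2 + 10 = 12.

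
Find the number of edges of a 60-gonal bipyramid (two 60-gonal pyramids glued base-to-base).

A bipyramid over an n-gon has 2n triangular faces and n + 2 vertices: V = 60 + 2 = 62, E = 3·60 = 180, F = 2·60 = 120.

180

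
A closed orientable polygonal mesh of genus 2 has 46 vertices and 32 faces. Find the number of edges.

For a closed orientable surface of genus 2, χ = 2 − 2·2 = -2.
E = V + F − (-2) = 46 + 32 − (-2) = 80.

80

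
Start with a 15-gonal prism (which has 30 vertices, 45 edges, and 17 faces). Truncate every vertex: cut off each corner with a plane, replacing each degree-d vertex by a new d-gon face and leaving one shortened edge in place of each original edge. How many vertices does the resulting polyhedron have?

90

Truncation replaces each original edge-end by a new vertex, so V′ = 2E = 90.
Each original edge survives, and each old vertex of degree d contributes d new edges; summing degrees gives Σd = 2E, so E′ = E + 2E = 3E = 135.
Each original face survives and each original vertex becomes one new face: F′ = F + V = 47.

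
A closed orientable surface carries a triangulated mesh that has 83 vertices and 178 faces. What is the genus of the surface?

4

Every face is a triangle, so 2E = 3·178 = 534, giving E = 267.
χ = V − E + F = 83 − 267 + 178 = -6.
For a closed orientable surface χ = 2 − 2g, so g = (2 − (-6))/2 = 4.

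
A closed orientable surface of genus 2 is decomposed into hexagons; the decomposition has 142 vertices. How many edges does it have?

216

χ = 2 − 2·2 = -2, and every face is a hexagon so 6F = 2E.
V − E + F = -2 with E = 6F/2 gives 142 − (6/2 − 1)·F = -2, so F = 72 and E = 216.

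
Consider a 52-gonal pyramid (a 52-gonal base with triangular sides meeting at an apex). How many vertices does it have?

A pyramid on an n-gon base has one n-gon and n triangles: V = 52 + 1 = 53, E = 2·52 = 104, F = 52 + 1 = 53.

53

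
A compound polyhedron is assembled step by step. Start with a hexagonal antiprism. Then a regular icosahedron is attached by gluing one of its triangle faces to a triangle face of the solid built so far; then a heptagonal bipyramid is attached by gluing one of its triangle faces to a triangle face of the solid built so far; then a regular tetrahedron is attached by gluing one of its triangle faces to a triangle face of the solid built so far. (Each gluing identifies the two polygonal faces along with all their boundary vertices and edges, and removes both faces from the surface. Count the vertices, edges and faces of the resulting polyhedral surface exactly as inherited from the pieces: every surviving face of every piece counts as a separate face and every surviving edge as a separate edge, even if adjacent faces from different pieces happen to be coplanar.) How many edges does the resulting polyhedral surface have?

A hexagonal antiprism: V=12, E=24, F=14.
Attach a regular icosahedron (V=12, E=30, F=20) along a 3-gon: merge 3 vertices and 3 edges, delete both glued faces → V=21, E=51, F=32.
Attach a heptagonal bipyramid (V=9, E=21, F=14) along a 3-gon: merge 3 vertices and 3 edges, delete both glued faces → V=27, E=69, F=44.
Attach a regular tetrahedron (V=4, E=6, F=4) along a 3-gon: merge 3 vertices and 3 edges, delete both glued faces → V=28, E=72, F=46.
Check: V − E + F = 28 − 72 + 46 = 2.

72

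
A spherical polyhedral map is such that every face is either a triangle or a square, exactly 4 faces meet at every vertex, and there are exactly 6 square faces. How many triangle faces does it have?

8

Let x be the number of triangles; then F = 6 + x.
Edge–face incidences: 2E = 4·6 + 3·x = 24 + 3x.
Every vertex has degree 4, so 4V = 2E.
Euler: V − E + F = 2 ⇒ (2E)/4 − E + (6 + x) = 2.
Multiply by 8: 2·(2E) − 4·(2E) + 8·(6 + x) = 16, i.e. 48 + 8x − 2·(24 + 3x) = 16.
Collecting terms: 2x = 16, so x = 8.
Then 2E = 24 + 3·8 = 48, so E = 24, V = 2E/4 = 12, F = 6 + 8 = 14.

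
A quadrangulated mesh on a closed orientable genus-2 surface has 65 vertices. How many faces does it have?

χ = 2 − 2·2 = -2, and every face is a square so 4F = 2E.
V − E + F = -2 with E = 4F/2 gives 65 − (4/2 − 1)·F = -2, so F = 67 and E = 134.

67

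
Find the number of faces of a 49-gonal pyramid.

50

A pyramid on an n-gon base has one n-gon and n triangles: V = 49 + 1 = 50, E = 2·49 = 98, F = 49 + 1 = 50.
Check: V − E + F = 50 − 98 + 50 = 2.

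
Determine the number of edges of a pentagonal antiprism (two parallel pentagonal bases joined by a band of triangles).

An antiprism on an n-gon has two n-gon caps and 2n triangles: V = 2·5 = 10, E = 4·5 = 20, F = 2·5 + 2 = 12.

20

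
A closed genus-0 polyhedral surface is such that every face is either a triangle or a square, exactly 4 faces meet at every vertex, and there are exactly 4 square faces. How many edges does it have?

20

Let x be the number of triangles; then F = 4 + x.
Edge–face incidences: 2E = 4·4 + 3·x = 16 + 3x.
Every vertex has degree 4, so 4V = 2E.
Euler: V − E + F = 2 ⇒ (2E)/4 − E + (4 + x) = 2.
Multiply by 8: 2·(2E) − 4·(2E) + 8·(4 + x) = 16, i.e. 32 + 8x − 2·(16 + 3x) = 16.
Collecting terms: 2x = 16, so x = 8.
Then 2E = 16 + 3·8 = 40, so E = 20, V = 2E/4 = 10, F = 4 + 8 = 12.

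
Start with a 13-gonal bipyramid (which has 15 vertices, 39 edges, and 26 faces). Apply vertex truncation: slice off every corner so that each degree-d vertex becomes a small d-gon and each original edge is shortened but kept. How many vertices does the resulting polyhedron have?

Truncation replaces each original edge-end by a new vertex, so V′ = 2E = 78.
Each original edge survives, and each old vertex of degree d contributes d new edges; summing degrees gives Σd = 2E, so E′ = E + 2E = 3E = 117.
Each original face survives and each original vertex becomes one new face: F′ = F + V = 41.

78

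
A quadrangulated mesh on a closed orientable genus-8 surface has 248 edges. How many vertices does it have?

χ = 2 − 2·8 = -14, and every face is a square so 4F = 2E.
F = 2E/4 = 124. Then V = -14 + E − F = -14 + 248 − 124 = 110.

110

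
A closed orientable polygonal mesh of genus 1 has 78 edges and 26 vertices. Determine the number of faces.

52

For a closed orientable surface of genus 1, χ = 2 − 2·1 = 0.
F = 0 − V + E = 0 − 26 + 78 = 52.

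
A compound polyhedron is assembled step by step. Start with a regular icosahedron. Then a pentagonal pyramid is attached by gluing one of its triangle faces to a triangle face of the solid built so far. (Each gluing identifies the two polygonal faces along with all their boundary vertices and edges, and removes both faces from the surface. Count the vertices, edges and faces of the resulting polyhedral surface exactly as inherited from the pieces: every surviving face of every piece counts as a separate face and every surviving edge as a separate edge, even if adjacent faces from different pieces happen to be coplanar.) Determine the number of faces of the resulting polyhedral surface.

24

A regular icosahedron: V=12, E=30, F=20.
Attach a pentagonal pyramid (V=6, E=10, F=6) along a 3-gon: merge 3 vertices and 3 edges, delete both glued faces → V=15, E=37, F=24.
Check: V − E + F = 15 − 37 + 24 = 2.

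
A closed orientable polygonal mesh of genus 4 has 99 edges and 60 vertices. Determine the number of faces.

For a closed orientable surface of genus 4, χ = 2 − 2·4 = -6.
F = -6 − V + E = -6 − 60 + 99 = 33.

33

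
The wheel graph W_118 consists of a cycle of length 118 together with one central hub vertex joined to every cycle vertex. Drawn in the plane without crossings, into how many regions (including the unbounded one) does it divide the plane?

119

W_118 has V = 118 + 1 = 119 vertices and E = 2·118 = 236 edges.
By Euler's formula F = 2 − V + E = 2 − 119 + 236 = 119.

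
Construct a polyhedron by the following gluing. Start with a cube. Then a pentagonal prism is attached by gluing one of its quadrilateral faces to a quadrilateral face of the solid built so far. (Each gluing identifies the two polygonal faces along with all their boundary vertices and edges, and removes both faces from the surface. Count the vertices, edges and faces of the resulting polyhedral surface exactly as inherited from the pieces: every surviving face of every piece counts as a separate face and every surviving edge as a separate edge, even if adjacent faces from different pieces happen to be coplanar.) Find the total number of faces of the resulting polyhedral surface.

11

A cube: V=8, E=12, F=6.
Attach a pentagonal prism (V=10, E=15, F=7) along a 4-gon: merge 4 vertices and 4 edges, delete both glued faces → V=14, E=23, F=11.
Check: V − E + F = 14 − 23 + 11 = 2.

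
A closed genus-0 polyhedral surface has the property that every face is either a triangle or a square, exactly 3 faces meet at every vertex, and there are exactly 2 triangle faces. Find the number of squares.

Let x be the number of squares; then F = 2 + x.
Edge–face incidences: 2E = 3·2 + 4·x = 6 + 4x.
Every vertex has degree 3, so 3V = 2E.
Euler: V − E + F = 2 ⇒ (2E)/3 − E + (2 + x) = 2.
Multiply by 6: 2·(2E) − 3·(2E) + 6·(2 + x) = 12, i.e. 12 + 6x − (6 + 4x) = 12.
Collecting terms: 2x + 6 = 12, so 2x = 6, so x = 3.
Then 2E = 6 + 4·3 = 18, so E = 9, V = 2E/3 = 6, F = 2 + 3 = 5.

3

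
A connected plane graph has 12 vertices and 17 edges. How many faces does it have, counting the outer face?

Euler's formula for a connected plane graph: V − E + F = 2, so F = 2 − 12 + 17 = 7.

7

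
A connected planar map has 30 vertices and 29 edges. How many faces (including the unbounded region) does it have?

1

Euler's formula for a connected plane graph: V − E + F = 2, so F = 2 − 30 + 29 = 1.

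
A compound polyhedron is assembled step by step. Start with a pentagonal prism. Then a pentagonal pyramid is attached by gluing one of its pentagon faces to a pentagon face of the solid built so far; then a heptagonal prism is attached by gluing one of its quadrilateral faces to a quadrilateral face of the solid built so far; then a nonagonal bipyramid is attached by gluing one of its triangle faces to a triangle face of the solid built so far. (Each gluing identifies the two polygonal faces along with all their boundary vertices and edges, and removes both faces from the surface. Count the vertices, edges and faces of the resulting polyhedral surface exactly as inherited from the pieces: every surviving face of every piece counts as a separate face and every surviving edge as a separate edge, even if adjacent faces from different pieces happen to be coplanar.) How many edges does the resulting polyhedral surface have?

61

A pentagonal prism: V=10, E=15, F=7.
Attach a pentagonal pyramid (V=6, E=10, F=6) along a 5-gon: merge 5 vertices and 5 edges, delete both glued faces → V=11, E=20, F=11.
Attach a heptagonal prism (V=14, E=21, F=9) along a 4-gon: merge 4 vertices and 4 edges, delete both glued faces → V=21, E=37, F=18.
Attach a nonagonal bipyramid (V=11, E=27, F=18) along a 3-gon: merge 3 vertices and 3 edges, delete both glued faces → V=29, E=61, F=34.
Check: V − E + F = 29 − 61 + 34 = 2.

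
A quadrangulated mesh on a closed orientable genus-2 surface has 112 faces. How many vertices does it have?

110

χ = 2 − 2·2 = -2, and every face is a square so 4F = 2E.
E = 4·112/2 = 224. Then V = -2 + E − F = -2 + 224 − 112 = 110.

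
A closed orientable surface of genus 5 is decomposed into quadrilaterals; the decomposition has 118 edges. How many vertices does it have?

51

χ = 2 − 2·5 = -8, and every face is a square so 4F = 2E.
F = 2E/4 = 59. Then V = -8 + E − F = -8 + 118 − 59 = 51.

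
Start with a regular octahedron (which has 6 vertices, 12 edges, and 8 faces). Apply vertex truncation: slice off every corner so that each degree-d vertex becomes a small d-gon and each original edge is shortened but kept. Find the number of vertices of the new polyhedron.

Truncation replaces each original edge-end by a new vertex, so V′ = 2E = 24.
Each original edge survives, and each old vertex of degree d contributes d new edges; summing degrees gives Σd = 2E, so E′ = E + 2E = 3E = 36.
Each original face survives and each original vertex becomes one new face: F′ = F + V = 14.

24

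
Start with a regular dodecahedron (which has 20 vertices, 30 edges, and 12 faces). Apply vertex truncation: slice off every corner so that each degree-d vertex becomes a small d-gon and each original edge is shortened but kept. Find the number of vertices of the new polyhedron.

60

Truncation replaces each original edge-end by a new vertex, so V′ = 2E = 60.
Each original edge survives, and each old vertex of degree d contributes d new edges; summing degrees gives Σd = 2E, so E′ = E + 2E = 3E = 90.
Each original face survives and each original vertex becomes one new face: F′ = F + V = 32.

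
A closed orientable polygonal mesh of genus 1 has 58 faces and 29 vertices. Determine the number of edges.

For a closed orientable surface of genus 1, χ = 2 − 2·1 = 0.
E = V + F − (0) = 29 + 58 − (0) = 87.

87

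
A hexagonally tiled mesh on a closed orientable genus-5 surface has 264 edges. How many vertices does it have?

χ = 2 − 2·5 = -8, and every face is a hexagon so 6F = 2E.
F = 2E/6 = 88. Then V = -8 + E − F = -8 + 264 − 88 = 168.

168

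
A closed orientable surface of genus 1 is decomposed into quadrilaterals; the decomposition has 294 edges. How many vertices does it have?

χ = 2 − 2·1 = 0, and every face is a square so 4F = 2E.
F = 2E/4 = 147. Then V = 0 + E − F = 0 + 294 − 147 = 147.

147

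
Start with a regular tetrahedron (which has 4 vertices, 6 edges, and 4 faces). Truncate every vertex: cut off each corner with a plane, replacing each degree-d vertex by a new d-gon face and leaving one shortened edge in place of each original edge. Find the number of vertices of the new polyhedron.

12

Truncation replaces each original edge-end by a new vertex, so V′ = 2E = 12.
Each original edge survives, and each old vertex of degree d contributes d new edges; summing degrees gives Σd = 2E, so E′ = E + 2E = 3E = 18.
Each original face survives and each original vertex becomes one new face: F′ = F + V = 8.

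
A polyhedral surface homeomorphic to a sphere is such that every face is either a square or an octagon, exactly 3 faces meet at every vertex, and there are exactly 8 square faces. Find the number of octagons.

Let x be the number of octagons; then F = 8 + x.
Edge–face incidences: 2E = 4·8 + 8·x = 32 + 8x.
Every vertex has degree 3, so 3V = 2E.
Euler: V − E + F = 2 ⇒ (2E)/3 − E + (8 + x) = 2.
Multiply by 6: 2·(2E) − 3·(2E) + 6·(8 + x) = 12, i.e. 48 + 6x − (32 + 8x) = 12.
Collecting terms: −2x + 16 = 12, so −2x = −4, so x = 2.
Then 2E = 32 + 8·2 = 48, so E = 24, V = 2E/3 = 16, F = 8 + 2 = 10.

2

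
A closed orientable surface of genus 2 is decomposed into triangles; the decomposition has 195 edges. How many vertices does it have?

χ = 2 − 2·2 = -2, and every face is a triangle so 3F = 2E.
F = 2E/3 = 130. Then V = -2 + E − F = -2 + 195 − 130 = 63.

63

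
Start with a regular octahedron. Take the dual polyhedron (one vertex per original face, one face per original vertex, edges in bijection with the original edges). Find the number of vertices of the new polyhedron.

The base solid has V = 6, E = 12, F = 8.
The dual swaps V and F and preserves E: V′ = F = 8, E′ = E = 12, F′ = V = 6.

8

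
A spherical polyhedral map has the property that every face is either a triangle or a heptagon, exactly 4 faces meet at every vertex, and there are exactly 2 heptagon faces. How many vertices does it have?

14

Let x be the number of triangles; then F = 2 + x.
Edge–face incidences: 2E = 7·2 + 3·x = 14 + 3x.
Every vertex has degree 4, so 4V = 2E.
Euler: V − E + F = 2 ⇒ (2E)/4 − E + (2 + x) = 2.
Multiply by 8: 2·(2E) − 4·(2E) + 8·(2 + x) = 16, i.e. 16 + 8x − 2·(14 + 3x) = 16.
Collecting terms: 2x − 12 = 16, so 2x = 28, so x = 14.
Then 2E = 14 + 3·14 = 56, so E = 28, V = 2E/4 = 14, F = 2 + 14 = 16.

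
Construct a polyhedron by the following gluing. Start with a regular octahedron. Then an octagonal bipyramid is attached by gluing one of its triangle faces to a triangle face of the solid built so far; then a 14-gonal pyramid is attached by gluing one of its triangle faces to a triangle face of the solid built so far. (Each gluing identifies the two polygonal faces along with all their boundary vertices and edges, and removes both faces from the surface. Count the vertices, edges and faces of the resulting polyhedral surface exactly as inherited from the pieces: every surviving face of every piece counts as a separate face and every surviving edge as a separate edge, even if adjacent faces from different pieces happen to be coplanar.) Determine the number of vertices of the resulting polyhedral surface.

A regular octahedron: V=6, E=12, F=8.
Attach an octagonal bipyramid (V=10, E=24, F=16) along a 3-gon: merge 3 vertices and 3 edges, delete both glued faces → V=13, E=33, F=22.
Attach a 14-gonal pyramid (V=15, E=28, F=15) along a 3-gon: merge 3 vertices and 3 edges, delete both glued faces → V=25, E=58, F=35.
Check: V − E + F = 25 − 58 + 35 = 2.

25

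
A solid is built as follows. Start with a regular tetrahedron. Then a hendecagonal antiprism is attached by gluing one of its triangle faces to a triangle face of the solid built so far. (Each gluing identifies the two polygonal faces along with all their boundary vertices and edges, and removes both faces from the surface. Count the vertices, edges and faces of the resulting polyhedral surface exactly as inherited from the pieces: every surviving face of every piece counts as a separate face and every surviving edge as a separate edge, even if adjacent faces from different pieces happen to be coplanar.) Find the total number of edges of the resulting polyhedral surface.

A regular tetrahedron: V=4, E=6, F=4.
Attach a hendecagonal antiprism (V=22, E=44, F=24) along a 3-gon: merge 3 vertices and 3 edges, delete both glued faces → V=23, E=47, F=26.
Check: V − E + F = 23 − 47 + 26 = 2.

47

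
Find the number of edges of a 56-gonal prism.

168

A prism on an n-gon has two n-gon bases and n rectangular sides: V = 2·56 = 112, E = 3·56 = 168, F = 56 + 2 = 58.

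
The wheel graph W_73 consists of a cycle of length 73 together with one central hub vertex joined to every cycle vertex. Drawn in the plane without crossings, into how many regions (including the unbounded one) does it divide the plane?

W_73 has V = 73 + 1 = 74 vertices and E = 2·73 = 146 edges.
By Euler's formula F = 2 − V + E = 2 − 74 + 146 = 74.

74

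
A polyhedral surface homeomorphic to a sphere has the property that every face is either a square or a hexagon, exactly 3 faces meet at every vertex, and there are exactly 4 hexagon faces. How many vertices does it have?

16

Let x be the number of squares; then F = 4 + x.
Edge–face incidences: 2E = 6·4 + 4·x = 24 + 4x.
Every vertex has degree 3, so 3V = 2E.
Euler: V − E + F = 2 ⇒ (2E)/3 − E + (4 + x) = 2.
Multiply by 6: 2·(2E) − 3·(2E) + 6·(4 + x) = 12, i.e. 24 + 6x − (24 + 4x) = 12.
Collecting terms: 2x = 12, so x = 6.
Then 2E = 24 + 4·6 = 48, so E = 24, V = 2E/3 = 16, F = 4 + 6 = 10.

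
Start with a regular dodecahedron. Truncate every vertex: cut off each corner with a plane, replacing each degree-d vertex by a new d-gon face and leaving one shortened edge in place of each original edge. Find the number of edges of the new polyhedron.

The base solid has V = 20, E = 30, F = 12.
Truncation replaces each original edge-end by a new vertex, so V′ = 2E = 60.
Each original edge survives, and each old vertex of degree d contributes d new edges; summing degrees gives Σd = 2E, so E′ = E + 2E = 3E = 90.
Each original face survives and each original vertex becomes one new face: F′ = F + V = 32.

90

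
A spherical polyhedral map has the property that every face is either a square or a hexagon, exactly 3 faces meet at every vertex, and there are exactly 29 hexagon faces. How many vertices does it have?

Let x be the number of squares; then F = 29 + x.
Edge–face incidences: 2E = 6·29 + 4·x = 174 + 4x.
Every vertex has degree 3, so 3V = 2E.
Euler: V − E + F = 2 ⇒ (2E)/3 − E + (29 + x) = 2.
Multiply by 6: 2·(2E) − 3·(2E) + 6·(29 + x) = 12, i.e. 174 + 6x − (174 + 4x) = 12.
Collecting terms: 2x = 12, so x = 6.
Then 2E = 174 + 4·6 = 198, so E = 99, V = 2E/3 = 66, F = 29 + 6 = 35.

66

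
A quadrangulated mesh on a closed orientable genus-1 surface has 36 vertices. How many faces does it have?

χ = 2 − 2·1 = 0, and every face is a square so 4F = 2E.
V − E + F = 0 with E = 4F/2 gives 36 − (4/2 − 1)·F = 0, so F = 36 and E = 72.

36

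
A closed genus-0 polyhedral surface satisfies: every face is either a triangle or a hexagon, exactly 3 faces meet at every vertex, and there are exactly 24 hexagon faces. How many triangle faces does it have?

4

Let x be the number of triangles; then F = 24 + x.
Edge–face incidences: 2E = 6·24 + 3·x = 144 + 3x.
Every vertex has degree 3, so 3V = 2E.
Euler: V − E + F = 2 ⇒ (2E)/3 − E + (24 + x) = 2.
Multiply by 6: 2·(2E) − 3·(2E) + 6·(24 + x) = 12, i.e. 144 + 6x − (144 + 3x) = 12.
Collecting terms: 3x = 12, so x = 4.
Then 2E = 144 + 3·4 = 156, so E = 78, V = 2E/3 = 52, F = 24 + 4 = 28.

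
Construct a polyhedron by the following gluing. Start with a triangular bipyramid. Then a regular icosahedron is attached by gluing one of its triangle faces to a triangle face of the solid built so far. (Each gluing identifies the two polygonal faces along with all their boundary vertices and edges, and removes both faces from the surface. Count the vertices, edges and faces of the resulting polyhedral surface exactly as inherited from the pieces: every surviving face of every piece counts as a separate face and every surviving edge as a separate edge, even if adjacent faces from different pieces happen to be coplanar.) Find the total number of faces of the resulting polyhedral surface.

24

A triangular bipyramid: V=5, E=9, F=6.
Attach a regular icosahedron (V=12, E=30, F=20) along a 3-gon: merge 3 vertices and 3 edges, delete both glued faces → V=14, E=36, F=24.
Check: V − E + F = 14 − 36 + 24 = 2.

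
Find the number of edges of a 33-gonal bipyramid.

99

A bipyramid over an n-gon has 2n triangular faces and n + 2 vertices: V = 33 + 2 = 35, E = 3·33 = 99, F = 2·33 = 66.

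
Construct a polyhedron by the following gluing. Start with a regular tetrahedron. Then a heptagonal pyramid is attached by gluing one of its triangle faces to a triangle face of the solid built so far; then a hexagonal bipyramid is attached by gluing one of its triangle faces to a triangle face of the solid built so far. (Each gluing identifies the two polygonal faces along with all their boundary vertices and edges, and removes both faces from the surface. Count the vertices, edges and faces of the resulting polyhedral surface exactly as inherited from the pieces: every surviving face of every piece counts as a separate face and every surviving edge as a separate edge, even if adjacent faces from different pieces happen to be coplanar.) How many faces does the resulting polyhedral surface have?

A regular tetrahedron: V=4, E=6, F=4.
Attach a heptagonal pyramid (V=8, E=14, F=8) along a 3-gon: merge 3 vertices and 3 edges, delete both glued faces → V=9, E=17, F=10.
Attach a hexagonal bipyramid (V=8, E=18, F=12) along a 3-gon: merge 3 vertices and 3 edges, delete both glued faces → V=14, E=32, F=20.
Check: V − E + F = 14 − 32 + 20 = 2.

20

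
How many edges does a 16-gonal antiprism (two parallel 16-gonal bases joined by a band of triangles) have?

An antiprism on an n-gon has two n-gon caps and 2n triangles: V = 2·16 = 32, E = 4·16 = 64, F = 2·16 + 2 = 34.
Check: V − E + F = 32 − 64 + 34 = 2.

64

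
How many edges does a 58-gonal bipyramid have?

A bipyramid over an n-gon has 2n triangular faces and n + 2 vertices: V = 58 + 2 = 60, E = 3·58 = 174, F = 2·58 = 116.

174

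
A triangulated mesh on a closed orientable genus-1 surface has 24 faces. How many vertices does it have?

12

χ = 2 − 2·1 = 0, and every face is a triangle so 3F = 2E.
E = 3·24/2 = 36. Then V = 0 + E − F = 0 + 36 − 24 = 12.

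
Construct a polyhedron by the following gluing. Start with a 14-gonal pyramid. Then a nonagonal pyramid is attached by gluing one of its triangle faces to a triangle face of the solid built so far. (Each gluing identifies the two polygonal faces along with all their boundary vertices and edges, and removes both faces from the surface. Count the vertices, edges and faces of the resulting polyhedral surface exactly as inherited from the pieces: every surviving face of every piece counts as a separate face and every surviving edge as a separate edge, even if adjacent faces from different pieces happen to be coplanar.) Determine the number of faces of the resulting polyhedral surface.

A 14-gonal pyramid: V=15, E=28, F=15.
Attach a nonagonal pyramid (V=10, E=18, F=10) along a 3-gon: merge 3 vertices and 3 edges, delete both glued faces → V=22, E=43, F=23.
Check: V − E + F = 22 − 43 + 23 = 2.

23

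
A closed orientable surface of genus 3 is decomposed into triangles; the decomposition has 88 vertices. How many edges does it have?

χ = 2 − 2·3 = -4, and every face is a triangle so 3F = 2E.
V − E + F = -4 with E = 3F/2 gives 88 − (3/2 − 1)·F = -4, so F = 184 and E = 276.

276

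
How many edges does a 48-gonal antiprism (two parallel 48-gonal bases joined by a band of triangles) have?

192

An antiprism on an n-gon has two n-gon caps and 2n triangles: V = 2·48 = 96, E = 4·48 = 192, F = 2·48 + 2 = 98.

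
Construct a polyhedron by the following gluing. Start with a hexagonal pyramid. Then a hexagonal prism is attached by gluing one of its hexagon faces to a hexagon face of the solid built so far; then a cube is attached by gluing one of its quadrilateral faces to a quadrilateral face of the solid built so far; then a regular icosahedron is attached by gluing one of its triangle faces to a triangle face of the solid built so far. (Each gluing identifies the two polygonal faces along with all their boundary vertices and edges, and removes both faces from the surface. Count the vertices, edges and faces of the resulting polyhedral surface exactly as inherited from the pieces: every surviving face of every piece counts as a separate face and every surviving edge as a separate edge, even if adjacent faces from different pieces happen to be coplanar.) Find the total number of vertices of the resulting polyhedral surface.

A hexagonal pyramid: V=7, E=12, F=7.
Attach a hexagonal prism (V=12, E=18, F=8) along a 6-gon: merge 6 vertices and 6 edges, delete both glued faces → V=13, E=24, F=13.
Attach a cube (V=8, E=12, F=6) along a 4-gon: merge 4 vertices and 4 edges, delete both glued faces → V=17, E=32, F=17.
Attach a regular icosahedron (V=12, E=30, F=20) along a 3-gon: merge 3 vertices and 3 edges, delete both glued faces → V=26, E=59, F=35.
Check: V − E + F = 26 − 59 + 35 = 2.

26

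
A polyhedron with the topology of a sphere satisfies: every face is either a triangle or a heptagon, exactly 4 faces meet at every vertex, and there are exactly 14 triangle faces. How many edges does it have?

28

Let x be the number of heptagons; then F = 14 + x.
Edge–face incidences: 2E = 3·14 + 7·x = 42 + 7x.
Every vertex has degree 4, so 4V = 2E.
Euler: V − E + F = 2 ⇒ (2E)/4 − E + (14 + x) = 2.
Multiply by 8: 2·(2E) − 4·(2E) + 8·(14 + x) = 16, i.e. 112 + 8x − 2·(42 + 7x) = 16.
Collecting terms: −6x + 28 = 16, so −6x = −12, so x = 2.
Then 2E = 42 + 7·2 = 56, so E = 28, V = 2E/4 = 14, F = 14 + 2 = 16.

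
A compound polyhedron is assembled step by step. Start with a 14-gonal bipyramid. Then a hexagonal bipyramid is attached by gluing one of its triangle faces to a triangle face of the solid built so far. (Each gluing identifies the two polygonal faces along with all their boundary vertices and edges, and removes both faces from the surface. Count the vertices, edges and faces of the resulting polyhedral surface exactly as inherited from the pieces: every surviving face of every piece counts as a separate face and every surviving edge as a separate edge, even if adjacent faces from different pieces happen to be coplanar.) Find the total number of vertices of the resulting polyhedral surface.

21

A 14-gonal bipyramid: V=16, E=42, F=28.
Attach a hexagonal bipyramid (V=8, E=18, F=12) along a 3-gon: merge 3 vertices and 3 edges, delete both glued faces → V=21, E=57, F=38.
Check: V − E + F = 21 − 57 + 38 = 2.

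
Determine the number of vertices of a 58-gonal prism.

116

A prism on an n-gon has two n-gon bases and n rectangular sides: V = 2·58 = 116, E = 3·58 = 174, F = 58 + 2 = 60.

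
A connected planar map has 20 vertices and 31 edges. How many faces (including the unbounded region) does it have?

13

Euler's formula for a connected plane graph: V − E + F = 2, so F = 2 − 20 + 31 = 13.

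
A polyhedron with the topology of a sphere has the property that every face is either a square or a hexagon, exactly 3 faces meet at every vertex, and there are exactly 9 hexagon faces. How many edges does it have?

39

Let x be the number of squares; then F = 9 + x.
Edge–face incidences: 2E = 6·9 + 4·x = 54 + 4x.
Every vertex has degree 3, so 3V = 2E.
Euler: V − E + F = 2 ⇒ (2E)/3 − E + (9 + x) = 2.
Multiply by 6: 2·(2E) − 3·(2E) + 6·(9 + x) = 12, i.e. 54 + 6x − (54 + 4x) = 12.
Collecting terms: 2x = 12, so x = 6.
Then 2E = 54 + 4·6 = 78, so E = 39, V = 2E/3 = 26, F = 9 + 6 = 15.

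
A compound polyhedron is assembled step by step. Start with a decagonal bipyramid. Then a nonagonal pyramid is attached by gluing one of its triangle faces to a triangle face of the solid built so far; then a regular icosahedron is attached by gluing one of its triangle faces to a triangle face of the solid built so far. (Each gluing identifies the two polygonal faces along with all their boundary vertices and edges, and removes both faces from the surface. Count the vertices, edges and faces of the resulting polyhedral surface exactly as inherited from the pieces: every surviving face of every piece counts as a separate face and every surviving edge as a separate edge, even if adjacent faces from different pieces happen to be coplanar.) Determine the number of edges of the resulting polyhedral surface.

72

A decagonal bipyramid: V=12, E=30, F=20.
Attach a nonagonal pyramid (V=10, E=18, F=10) along a 3-gon: merge 3 vertices and 3 edges, delete both glued faces → V=19, E=45, F=28.
Attach a regular icosahedron (V=12, E=30, F=20) along a 3-gon: merge 3 vertices and 3 edges, delete both glued faces → V=28, E=72, F=46.
Check: V − E + F = 28 − 72 + 46 = 2.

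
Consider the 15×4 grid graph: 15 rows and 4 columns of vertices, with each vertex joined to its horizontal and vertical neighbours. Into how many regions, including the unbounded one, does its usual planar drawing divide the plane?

43

The grid has V = 15·4 = 60 vertices and E = 15·3 + 4·14 = 101 edges.
F = 2 − V + E = 2 − 60 + 101 = 43.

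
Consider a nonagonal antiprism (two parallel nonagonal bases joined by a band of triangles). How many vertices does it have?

18

An antiprism on an n-gon has two n-gon caps and 2n triangles: V = 2·9 = 18, E = 4·9 = 36, F = 2·9 + 2 = 20.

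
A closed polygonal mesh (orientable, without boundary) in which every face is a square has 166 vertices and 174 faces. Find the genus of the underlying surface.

Every face is a square, so 2E = 4·174 = 696, giving E = 348.
χ = V − E + F = 166 − 348 + 174 = -8.
For a closed orientable surface χ = 2 − 2g, so g = (2 − (-8))/2 = 5.

5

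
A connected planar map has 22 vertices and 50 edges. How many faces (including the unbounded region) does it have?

30

Euler's formula for a connected plane graph: V − E + F = 2, so F = 2 − 22 + 50 = 30.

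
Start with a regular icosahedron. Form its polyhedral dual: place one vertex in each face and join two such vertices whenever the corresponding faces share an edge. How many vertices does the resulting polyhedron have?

The base solid has V = 12, E = 30, F = 20.
The dual swaps V and F and preserves E: V′ = F = 20, E′ = E = 30, F′ = V = 12.

20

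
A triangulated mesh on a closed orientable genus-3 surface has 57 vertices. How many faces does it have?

122

χ = 2 − 2·3 = -4, and every face is a triangle so 3F = 2E.
V − E + F = -4 with E = 3F/2 gives 57 − (3/2 − 1)·F = -4, so F = 122 and E = 183.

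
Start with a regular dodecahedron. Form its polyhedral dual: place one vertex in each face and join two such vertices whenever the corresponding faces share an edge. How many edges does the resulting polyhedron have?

The base solid has V = 20, E = 30, F = 12.
The dual swaps V and F and preserves E: V′ = F = 12, E′ = E = 30, F′ = V = 20.

30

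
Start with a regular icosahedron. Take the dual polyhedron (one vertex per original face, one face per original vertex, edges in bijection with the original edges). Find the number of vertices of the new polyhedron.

The base solid has V = 12, E = 30, F = 20.
The dual swaps V and F and preserves E: V′ = F = 20, E′ = E = 30, F′ = V = 12.

20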